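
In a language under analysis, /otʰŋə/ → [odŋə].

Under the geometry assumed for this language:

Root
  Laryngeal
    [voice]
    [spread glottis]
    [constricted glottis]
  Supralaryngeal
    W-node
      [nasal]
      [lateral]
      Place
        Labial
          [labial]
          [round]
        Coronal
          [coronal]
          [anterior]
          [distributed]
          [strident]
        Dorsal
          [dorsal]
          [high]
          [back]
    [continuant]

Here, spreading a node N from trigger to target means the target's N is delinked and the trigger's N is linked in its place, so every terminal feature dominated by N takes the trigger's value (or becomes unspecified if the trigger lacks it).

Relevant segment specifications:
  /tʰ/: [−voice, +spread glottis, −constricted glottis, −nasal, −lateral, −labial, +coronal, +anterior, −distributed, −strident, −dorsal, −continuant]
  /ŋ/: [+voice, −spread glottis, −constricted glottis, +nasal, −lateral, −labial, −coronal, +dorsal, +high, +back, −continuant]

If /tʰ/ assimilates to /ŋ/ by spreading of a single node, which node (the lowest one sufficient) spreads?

Feature comparison: [voice], [spread glottis] differ between /tʰ/ and [d]; the remaining terminals match.
Tracing each changed feature up the tree, the paths first meet at Laryngeal; any lower node misses at least one of them.
Spreading Laryngeal from /ŋ/ overwrites each of those terminals with /ŋ/'s values, yielding exactly [d].
[coronal], [nasal] — on which /ŋ/ differs from /tʰ/ — are unchanged, so Root cannot have spread; the constituent is no larger than Laryngeal.

Laryngeal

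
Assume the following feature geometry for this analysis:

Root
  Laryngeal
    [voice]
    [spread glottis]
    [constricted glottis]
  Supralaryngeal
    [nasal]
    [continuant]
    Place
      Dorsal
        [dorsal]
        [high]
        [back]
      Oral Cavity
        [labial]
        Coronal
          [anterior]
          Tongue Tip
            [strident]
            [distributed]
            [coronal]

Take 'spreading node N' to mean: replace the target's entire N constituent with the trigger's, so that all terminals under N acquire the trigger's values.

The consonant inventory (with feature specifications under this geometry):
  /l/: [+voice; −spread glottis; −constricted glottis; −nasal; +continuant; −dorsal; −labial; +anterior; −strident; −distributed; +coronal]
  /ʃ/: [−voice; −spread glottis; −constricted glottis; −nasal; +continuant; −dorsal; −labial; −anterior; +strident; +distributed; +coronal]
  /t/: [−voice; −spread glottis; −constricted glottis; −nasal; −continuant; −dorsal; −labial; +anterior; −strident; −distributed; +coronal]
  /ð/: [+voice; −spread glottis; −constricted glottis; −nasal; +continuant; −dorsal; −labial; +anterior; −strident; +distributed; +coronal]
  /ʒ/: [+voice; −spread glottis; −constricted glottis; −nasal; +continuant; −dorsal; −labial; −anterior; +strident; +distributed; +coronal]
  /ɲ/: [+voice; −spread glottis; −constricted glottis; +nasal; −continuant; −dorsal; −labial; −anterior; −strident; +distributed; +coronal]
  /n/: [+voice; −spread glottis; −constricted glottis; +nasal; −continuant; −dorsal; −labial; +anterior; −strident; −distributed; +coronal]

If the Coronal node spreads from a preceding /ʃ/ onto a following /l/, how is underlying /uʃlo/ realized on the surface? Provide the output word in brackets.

Coronal immediately or transitively dominates [anterior], [strident], [distributed], [coronal].
After delinking /l/'s Coronal and linking /ʃ/'s, the affected terminals become [−anterior], [+strident], [+distributed], [+coronal]; [voice], [spread glottis], [constricted glottis], … (outside Coronal) are retained from /l/.
Among the inventory, only /ʒ/ has exactly this specification, giving the surface form [uʃʒo].

[uʃʒo]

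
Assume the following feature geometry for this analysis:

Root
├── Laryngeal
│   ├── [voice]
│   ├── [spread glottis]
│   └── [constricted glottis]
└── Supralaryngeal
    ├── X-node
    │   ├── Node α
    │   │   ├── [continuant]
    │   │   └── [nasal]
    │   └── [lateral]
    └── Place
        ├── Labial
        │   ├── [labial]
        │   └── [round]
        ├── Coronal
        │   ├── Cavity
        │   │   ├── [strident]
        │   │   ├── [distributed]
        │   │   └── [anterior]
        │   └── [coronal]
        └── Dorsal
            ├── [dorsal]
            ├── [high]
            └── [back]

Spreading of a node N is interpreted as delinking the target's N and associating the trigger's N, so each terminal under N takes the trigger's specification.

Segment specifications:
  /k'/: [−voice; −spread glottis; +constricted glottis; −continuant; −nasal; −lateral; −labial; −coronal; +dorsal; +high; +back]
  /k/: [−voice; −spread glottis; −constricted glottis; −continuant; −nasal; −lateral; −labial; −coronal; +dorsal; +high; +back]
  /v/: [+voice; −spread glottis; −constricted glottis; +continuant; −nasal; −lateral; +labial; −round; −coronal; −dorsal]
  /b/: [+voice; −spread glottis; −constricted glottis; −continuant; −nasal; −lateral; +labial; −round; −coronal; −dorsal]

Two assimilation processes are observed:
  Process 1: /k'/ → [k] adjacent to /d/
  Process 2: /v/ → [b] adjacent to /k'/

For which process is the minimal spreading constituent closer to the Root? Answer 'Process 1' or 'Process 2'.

Process 1: the feature that changes is [constricted glottis]; the minimal node is [constricted glottis] (depth 2).
Process 2 alters [continuant]; the lowest dominating node is [continuant] (depth 4 from Root).
Depth 2 < depth 4; Process 1 involves the structurally higher constituent [constricted glottis].

Process 1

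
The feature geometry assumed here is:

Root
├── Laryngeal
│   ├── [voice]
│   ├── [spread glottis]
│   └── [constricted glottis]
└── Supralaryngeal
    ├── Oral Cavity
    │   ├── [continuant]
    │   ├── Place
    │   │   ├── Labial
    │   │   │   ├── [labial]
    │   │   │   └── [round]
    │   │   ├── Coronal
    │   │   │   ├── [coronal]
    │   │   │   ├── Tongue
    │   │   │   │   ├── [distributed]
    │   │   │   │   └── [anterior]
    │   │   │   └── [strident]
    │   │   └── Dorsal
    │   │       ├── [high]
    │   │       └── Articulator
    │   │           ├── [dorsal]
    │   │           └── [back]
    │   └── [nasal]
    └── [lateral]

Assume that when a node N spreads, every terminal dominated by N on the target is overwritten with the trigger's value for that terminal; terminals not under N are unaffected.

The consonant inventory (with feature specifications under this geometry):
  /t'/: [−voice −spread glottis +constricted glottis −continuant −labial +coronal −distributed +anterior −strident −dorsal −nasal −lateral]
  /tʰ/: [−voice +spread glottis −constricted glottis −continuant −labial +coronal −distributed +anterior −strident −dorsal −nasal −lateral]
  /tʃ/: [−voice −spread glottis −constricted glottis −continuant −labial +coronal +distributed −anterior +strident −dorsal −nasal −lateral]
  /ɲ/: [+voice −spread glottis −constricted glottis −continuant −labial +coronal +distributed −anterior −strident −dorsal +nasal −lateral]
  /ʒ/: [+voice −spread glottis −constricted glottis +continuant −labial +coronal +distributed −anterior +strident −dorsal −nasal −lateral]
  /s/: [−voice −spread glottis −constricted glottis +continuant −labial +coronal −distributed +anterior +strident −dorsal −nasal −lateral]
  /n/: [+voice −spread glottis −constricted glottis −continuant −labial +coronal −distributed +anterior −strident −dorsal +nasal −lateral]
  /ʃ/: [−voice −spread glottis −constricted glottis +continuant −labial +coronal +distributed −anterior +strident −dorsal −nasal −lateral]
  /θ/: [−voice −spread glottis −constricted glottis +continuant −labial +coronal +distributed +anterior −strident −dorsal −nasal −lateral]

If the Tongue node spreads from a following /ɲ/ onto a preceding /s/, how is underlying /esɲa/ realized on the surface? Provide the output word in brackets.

[eʃɲa]

Tongue immediately or transitively dominates [distributed], [anterior].
After delinking /s/'s Tongue and linking /ɲ/'s, the affected terminals become [+distributed], [−anterior]; [voice], [spread glottis], [constricted glottis], … (outside Tongue) are retained from /s/.
Among the inventory, only /ʃ/ has exactly this specification, giving the surface form [eʃɲa].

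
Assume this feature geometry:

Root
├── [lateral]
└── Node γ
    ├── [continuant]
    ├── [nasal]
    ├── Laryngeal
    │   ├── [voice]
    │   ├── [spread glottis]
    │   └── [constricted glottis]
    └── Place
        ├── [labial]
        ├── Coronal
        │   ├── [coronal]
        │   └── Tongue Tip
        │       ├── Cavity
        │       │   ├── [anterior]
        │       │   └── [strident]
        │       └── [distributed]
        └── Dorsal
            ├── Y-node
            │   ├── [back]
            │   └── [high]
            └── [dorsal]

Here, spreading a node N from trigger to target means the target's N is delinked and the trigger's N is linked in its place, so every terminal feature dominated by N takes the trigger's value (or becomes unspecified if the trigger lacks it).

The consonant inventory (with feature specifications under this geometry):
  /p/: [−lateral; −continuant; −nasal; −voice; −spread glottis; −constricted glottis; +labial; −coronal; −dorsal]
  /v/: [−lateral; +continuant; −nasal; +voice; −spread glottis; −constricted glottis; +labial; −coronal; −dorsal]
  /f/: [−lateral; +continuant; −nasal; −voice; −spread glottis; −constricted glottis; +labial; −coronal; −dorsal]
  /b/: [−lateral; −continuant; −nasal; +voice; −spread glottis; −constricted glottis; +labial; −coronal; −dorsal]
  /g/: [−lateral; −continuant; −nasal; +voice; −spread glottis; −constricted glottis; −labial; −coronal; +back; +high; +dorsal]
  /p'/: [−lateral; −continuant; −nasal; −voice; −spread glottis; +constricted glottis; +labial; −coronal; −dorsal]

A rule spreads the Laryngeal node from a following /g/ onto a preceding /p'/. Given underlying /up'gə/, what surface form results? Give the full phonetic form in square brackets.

[ubgə]

The Laryngeal node dominates the terminals [voice], [spread glottis], [constricted glottis].
Spreading Laryngeal from /g/ onto /p'/ replaces those values with /g/'s: [+voice], [−spread glottis], [−constricted glottis]. Features outside Laryngeal ([lateral], [continuant], [nasal], …) stay as in /p'/.
Among the inventory, only /b/ has exactly this specification, giving the surface form [ubgə].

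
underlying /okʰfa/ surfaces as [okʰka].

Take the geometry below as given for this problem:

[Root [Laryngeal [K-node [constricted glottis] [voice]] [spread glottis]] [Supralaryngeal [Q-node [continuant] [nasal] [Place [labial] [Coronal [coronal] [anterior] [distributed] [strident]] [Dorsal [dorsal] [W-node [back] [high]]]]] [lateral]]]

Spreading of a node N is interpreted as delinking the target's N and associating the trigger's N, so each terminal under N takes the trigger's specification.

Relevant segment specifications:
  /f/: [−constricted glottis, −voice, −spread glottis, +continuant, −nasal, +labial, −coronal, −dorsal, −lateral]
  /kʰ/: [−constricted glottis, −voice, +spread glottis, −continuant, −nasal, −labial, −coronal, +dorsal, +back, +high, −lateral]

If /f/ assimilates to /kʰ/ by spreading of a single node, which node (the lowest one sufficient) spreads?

Q-node

The alternation /f/ → [k] changes [continuant], [labial], [dorsal], [high], [back] and nothing else.
In this geometry the lowest node dominating all of them is Q-node: every daughter of Q-node dominates only a proper subset, so no lower node suffices.
Spreading Q-node from /kʰ/ overwrites each of those terminals with /kʰ/'s values, yielding exactly [k].
[spread glottis] stays as in /f/ although /kʰ/ differs there, so no node dominating it spread; among the remaining candidates Q-node is the lowest that derives the output.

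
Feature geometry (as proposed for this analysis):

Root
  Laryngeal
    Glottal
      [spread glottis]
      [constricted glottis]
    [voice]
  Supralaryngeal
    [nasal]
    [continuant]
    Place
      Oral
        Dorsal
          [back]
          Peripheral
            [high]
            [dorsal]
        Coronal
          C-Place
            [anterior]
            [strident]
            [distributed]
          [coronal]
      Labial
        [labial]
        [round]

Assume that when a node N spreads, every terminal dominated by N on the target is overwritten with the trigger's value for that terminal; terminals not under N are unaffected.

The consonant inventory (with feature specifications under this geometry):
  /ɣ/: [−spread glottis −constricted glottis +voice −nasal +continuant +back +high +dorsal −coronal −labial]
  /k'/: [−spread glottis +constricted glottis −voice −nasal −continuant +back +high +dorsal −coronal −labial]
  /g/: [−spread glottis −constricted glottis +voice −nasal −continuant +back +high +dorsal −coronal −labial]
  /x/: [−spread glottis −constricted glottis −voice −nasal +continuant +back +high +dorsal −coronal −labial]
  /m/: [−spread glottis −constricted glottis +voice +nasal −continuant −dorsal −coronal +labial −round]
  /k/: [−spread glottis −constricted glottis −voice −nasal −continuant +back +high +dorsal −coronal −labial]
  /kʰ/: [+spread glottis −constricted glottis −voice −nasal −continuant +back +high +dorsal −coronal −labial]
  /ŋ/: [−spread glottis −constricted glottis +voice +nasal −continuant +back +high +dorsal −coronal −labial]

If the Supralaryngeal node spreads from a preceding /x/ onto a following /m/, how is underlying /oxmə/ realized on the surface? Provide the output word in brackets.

[oxɣə]

The Supralaryngeal node dominates the terminals [nasal], [continuant], [back], [high], [dorsal], [anterior], [strident], [distributed], [coronal], [labial], [round].
The target acquires /x/'s values for everything under Supralaryngeal — [−nasal], [+continuant], [+back], [+high], [+dorsal], [−coronal], [−labial] — while keeping its own [spread glottis], [constricted glottis], [voice].
Among the inventory, only /ɣ/ has exactly this specification, giving the surface form [oxɣə].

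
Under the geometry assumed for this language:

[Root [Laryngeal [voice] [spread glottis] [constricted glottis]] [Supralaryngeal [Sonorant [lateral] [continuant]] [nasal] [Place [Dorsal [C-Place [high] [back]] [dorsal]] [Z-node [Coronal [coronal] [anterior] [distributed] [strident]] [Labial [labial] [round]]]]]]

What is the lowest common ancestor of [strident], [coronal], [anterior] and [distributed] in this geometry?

[strident] is immediately dominated by Coronal.
[coronal] is immediately dominated by Coronal.
[anterior] is immediately dominated by Coronal.
[distributed] is immediately dominated by Coronal.
The lowest node appearing on every path is Coronal; each proper daughter of Coronal fails to dominate at least one of the listed features.

Coronal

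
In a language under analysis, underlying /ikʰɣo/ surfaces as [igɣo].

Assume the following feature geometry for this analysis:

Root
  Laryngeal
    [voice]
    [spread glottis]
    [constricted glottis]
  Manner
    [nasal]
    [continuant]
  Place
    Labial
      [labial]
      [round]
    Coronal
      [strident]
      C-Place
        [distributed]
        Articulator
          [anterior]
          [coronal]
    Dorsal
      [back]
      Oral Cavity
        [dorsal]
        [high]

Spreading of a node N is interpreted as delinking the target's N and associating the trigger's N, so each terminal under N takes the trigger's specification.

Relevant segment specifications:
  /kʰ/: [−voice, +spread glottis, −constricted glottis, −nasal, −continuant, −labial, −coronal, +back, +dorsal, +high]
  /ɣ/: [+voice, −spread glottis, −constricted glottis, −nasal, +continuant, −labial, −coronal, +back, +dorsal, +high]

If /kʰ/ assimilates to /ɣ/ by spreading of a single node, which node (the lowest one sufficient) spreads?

Laryngeal

Feature comparison: [voice], [spread glottis] differ between /kʰ/ and [g]; the remaining terminals match.
These terminals are all dominated by Laryngeal, and no proper subconstituent of Laryngeal covers them all; Laryngeal is their lowest common ancestor.
Spreading Laryngeal from /ɣ/ overwrites each of those terminals with /ɣ/'s values, yielding exactly [g].
[continuant] — on which /ɣ/ differs from /kʰ/ — is unchanged, so Root cannot have spread; the constituent is no larger than Laryngeal.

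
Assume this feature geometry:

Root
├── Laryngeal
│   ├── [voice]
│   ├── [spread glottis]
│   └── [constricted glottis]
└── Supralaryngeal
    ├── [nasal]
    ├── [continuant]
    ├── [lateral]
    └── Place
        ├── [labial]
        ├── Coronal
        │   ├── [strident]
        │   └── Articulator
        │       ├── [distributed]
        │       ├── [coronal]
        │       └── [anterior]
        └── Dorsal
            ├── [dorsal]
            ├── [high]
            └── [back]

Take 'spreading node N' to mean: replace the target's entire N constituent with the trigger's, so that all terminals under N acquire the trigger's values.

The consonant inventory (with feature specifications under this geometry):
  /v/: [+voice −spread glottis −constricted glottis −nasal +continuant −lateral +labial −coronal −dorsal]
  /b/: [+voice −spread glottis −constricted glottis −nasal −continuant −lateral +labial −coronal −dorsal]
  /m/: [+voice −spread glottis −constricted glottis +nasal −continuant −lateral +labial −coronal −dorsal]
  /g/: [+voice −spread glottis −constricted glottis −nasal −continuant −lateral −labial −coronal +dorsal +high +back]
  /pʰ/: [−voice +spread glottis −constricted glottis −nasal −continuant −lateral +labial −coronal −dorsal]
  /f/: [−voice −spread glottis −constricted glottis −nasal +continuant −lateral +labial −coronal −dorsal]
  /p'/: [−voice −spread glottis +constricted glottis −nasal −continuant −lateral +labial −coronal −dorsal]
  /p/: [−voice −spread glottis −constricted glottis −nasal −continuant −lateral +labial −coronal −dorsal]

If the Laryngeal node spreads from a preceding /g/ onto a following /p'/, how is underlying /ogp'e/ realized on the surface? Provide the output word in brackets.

[ogbe]

Terminals under Laryngeal in this geometry: [voice], [spread glottis], [constricted glottis].
Spreading Laryngeal from /g/ onto /p'/ replaces those values with /g/'s: [+voice], [−spread glottis], [−constricted glottis]. Features outside Laryngeal ([nasal], [continuant], [lateral], …) stay as in /p'/.
Among the inventory, only /b/ has exactly this specification, giving the surface form [ogbe].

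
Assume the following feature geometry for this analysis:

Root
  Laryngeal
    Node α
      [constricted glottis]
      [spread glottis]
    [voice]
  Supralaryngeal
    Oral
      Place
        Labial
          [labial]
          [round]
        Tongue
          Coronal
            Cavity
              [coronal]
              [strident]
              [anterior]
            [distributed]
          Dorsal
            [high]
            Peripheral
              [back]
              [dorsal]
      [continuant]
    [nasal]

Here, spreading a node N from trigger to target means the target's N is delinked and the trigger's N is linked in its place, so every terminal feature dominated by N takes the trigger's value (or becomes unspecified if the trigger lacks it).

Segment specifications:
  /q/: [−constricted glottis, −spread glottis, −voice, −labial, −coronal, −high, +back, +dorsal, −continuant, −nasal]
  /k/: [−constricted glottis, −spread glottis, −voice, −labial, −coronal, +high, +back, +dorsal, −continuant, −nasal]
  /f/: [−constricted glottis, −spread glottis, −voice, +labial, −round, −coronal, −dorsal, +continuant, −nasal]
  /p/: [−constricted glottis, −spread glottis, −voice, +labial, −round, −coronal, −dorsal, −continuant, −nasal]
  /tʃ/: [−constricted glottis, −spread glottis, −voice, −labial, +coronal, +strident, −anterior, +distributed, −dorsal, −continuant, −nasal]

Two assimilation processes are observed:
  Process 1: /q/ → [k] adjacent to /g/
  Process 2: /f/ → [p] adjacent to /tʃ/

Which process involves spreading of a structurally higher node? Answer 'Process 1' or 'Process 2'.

Process 1: the feature that changes is [high]; the minimal node is [high] (depth 6).
In Process 2, [continuant] changes, so the minimal spreading node is [continuant] at depth 3.
Depth 3 < depth 6; Process 2 involves the structurally higher constituent [continuant].

Process 2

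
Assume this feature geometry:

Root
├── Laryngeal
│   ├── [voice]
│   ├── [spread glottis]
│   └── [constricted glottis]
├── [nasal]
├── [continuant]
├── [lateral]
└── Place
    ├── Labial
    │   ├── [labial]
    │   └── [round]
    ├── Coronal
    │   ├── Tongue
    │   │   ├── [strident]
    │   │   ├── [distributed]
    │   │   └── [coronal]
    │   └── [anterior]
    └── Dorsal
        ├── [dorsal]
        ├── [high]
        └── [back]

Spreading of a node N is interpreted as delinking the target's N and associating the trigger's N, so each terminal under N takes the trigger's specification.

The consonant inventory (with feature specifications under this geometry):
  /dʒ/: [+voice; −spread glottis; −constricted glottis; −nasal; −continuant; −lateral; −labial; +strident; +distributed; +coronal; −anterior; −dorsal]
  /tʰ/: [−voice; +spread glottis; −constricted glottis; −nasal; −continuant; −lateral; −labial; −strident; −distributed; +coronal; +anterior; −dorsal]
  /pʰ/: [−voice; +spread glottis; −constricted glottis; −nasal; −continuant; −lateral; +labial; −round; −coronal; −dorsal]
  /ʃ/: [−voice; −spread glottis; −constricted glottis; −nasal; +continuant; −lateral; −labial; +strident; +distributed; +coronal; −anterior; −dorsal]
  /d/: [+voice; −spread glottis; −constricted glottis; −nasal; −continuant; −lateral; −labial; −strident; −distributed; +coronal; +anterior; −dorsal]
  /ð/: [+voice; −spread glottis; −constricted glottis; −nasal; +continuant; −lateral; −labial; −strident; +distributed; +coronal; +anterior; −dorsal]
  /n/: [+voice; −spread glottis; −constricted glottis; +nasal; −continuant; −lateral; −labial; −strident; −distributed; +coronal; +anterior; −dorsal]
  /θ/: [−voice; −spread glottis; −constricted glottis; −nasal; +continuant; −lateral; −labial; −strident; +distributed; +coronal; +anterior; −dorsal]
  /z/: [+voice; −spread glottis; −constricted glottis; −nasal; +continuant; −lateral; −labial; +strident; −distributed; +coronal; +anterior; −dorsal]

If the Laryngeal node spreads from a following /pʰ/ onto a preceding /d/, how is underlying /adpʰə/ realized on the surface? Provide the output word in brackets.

[atʰpʰə]

The Laryngeal node dominates the terminals [voice], [spread glottis], [constricted glottis].
After delinking /d/'s Laryngeal and linking /pʰ/'s, the affected terminals become [−voice], [+spread glottis], [−constricted glottis]; [nasal], [continuant], [lateral], … (outside Laryngeal) are retained from /d/.
Among the inventory, only /tʰ/ has exactly this specification, giving the surface form [atʰpʰə].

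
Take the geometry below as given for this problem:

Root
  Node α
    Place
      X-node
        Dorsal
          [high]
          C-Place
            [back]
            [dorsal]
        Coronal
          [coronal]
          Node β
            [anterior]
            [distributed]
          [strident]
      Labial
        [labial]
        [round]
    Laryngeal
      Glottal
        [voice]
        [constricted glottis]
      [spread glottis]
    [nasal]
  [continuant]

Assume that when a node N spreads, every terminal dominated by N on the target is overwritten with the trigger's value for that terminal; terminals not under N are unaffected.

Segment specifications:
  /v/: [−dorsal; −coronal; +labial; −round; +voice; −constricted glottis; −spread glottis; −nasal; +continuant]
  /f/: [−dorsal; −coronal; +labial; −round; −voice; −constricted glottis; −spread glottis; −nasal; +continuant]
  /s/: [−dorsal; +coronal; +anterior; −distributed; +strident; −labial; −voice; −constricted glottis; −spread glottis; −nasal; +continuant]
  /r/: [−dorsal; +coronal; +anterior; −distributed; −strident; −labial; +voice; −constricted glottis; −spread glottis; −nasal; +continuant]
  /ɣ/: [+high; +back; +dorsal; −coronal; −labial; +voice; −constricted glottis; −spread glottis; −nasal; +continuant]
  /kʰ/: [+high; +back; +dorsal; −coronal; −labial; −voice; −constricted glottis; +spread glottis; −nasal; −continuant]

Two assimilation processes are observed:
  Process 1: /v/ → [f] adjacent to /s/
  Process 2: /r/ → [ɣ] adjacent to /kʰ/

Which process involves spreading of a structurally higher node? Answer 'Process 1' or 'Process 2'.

Process 1: the feature that changes is [voice]; the minimal node is [voice] (depth 4).
Process 2: the features that change are [coronal], [anterior], [distributed], [strident], [dorsal], [high], [back]; the minimal node is X-node (depth 3).
X-node (depth 3) sits above [voice] (depth 4), making Process 2 the one with the higher spreading node.

Process 2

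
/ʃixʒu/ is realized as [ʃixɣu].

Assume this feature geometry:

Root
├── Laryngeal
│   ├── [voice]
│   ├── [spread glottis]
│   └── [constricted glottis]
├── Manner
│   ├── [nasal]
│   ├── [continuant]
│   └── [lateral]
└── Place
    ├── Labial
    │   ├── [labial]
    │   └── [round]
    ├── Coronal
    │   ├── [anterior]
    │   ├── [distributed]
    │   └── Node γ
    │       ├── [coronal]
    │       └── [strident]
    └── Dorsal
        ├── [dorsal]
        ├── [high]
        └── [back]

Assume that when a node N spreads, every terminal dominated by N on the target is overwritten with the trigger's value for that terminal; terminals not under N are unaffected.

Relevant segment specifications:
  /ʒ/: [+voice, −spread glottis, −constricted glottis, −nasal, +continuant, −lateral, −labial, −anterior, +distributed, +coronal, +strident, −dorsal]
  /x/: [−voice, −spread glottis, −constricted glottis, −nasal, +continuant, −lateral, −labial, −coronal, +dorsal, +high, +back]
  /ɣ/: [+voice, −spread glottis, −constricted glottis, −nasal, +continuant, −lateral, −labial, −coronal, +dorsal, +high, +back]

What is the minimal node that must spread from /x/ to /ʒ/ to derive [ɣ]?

Feature comparison: [coronal], [anterior], [distributed], [strident], [dorsal], [high], [back] differ between /ʒ/ and [ɣ]; the remaining terminals match.
Tracing each changed feature up the tree, the paths first meet at Place; any lower node misses at least one of them.
Delinking /ʒ/'s Place and associating /x/'s Place gives precisely the feature bundle of [ɣ].
[voice] — on which /x/ differs from /ʒ/ — is unchanged, so Root cannot have spread; the constituent is no larger than Place.

Place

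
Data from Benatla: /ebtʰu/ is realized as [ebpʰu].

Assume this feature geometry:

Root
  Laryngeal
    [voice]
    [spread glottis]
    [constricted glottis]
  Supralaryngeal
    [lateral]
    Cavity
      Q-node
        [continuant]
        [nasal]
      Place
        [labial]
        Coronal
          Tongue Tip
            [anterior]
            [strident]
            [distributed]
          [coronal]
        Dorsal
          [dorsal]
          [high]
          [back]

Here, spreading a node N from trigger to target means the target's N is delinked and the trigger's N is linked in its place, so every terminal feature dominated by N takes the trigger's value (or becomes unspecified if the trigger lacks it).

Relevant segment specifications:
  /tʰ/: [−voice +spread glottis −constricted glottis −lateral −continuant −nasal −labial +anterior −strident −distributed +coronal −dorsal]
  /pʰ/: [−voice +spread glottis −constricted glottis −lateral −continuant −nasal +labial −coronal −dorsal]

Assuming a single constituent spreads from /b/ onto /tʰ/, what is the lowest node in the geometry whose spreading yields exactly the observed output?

The alternation /tʰ/ → [pʰ] changes [labial], [coronal], [anterior], [distributed], [strident] and nothing else.
The smallest constituent containing every changed terminal is Place — each of its daughters lacks at least one of the affected features.
Spreading Place from /b/ overwrites each of those terminals with /b/'s values, yielding exactly [pʰ].
Features on which the two segments disagree outside Place, such as [spread glottis], [voice], are unchanged — nothing dominating them spread, and Place is the minimal sufficient constituent.

Place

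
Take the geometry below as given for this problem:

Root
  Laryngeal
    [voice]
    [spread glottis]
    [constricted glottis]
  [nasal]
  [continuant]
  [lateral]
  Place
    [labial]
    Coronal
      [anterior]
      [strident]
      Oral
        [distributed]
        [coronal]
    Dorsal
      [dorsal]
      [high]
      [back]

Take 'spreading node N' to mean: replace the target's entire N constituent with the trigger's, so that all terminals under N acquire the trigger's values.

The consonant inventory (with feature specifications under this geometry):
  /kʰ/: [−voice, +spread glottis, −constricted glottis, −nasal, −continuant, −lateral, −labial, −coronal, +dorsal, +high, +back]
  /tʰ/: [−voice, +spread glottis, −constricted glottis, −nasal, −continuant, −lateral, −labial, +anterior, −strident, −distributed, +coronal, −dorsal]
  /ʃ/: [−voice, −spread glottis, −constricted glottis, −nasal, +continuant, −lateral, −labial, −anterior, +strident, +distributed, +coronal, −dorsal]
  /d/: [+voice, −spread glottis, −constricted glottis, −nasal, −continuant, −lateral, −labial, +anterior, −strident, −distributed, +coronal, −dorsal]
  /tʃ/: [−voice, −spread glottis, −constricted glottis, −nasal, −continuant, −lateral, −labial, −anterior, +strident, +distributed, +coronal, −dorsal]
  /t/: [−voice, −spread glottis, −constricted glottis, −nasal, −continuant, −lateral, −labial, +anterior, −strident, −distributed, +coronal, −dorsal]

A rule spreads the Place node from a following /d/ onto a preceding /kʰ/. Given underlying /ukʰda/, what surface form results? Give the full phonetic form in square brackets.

Place immediately or transitively dominates [labial], [anterior], [strident], [distributed], [coronal], [dorsal], [high], [back].
The target acquires /d/'s values for everything under Place — [−labial], [+anterior], [−strident], [−distributed], [+coronal], [−dorsal] — while keeping its own [voice], [spread glottis], [constricted glottis], ….
This feature bundle is that of [tʰ], so /ukʰda/ surfaces as [utʰda].

[utʰda]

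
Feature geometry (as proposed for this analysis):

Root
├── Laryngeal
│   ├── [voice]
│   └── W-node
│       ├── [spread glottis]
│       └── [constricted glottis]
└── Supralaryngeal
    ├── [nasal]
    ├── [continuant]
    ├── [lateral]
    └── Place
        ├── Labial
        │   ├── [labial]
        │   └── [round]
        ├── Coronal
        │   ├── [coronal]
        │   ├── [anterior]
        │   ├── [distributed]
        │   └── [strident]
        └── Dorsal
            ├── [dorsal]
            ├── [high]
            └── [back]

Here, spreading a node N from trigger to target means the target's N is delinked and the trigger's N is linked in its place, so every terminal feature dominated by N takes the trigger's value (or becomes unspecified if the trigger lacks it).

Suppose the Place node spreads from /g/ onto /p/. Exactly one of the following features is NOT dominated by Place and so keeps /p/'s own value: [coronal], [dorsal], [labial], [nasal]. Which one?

[nasal]

Under this geometry, Place contains [labial], [round], [coronal], [anterior], [distributed], [strident], [dorsal], [high], [back].
Spreading Place replaces [labial], [dorsal], [coronal] with the trigger's values, since each sits inside the Place constituent.
[nasal] attaches under Supralaryngeal, not under Place, so /p/ retains its own value for [nasal].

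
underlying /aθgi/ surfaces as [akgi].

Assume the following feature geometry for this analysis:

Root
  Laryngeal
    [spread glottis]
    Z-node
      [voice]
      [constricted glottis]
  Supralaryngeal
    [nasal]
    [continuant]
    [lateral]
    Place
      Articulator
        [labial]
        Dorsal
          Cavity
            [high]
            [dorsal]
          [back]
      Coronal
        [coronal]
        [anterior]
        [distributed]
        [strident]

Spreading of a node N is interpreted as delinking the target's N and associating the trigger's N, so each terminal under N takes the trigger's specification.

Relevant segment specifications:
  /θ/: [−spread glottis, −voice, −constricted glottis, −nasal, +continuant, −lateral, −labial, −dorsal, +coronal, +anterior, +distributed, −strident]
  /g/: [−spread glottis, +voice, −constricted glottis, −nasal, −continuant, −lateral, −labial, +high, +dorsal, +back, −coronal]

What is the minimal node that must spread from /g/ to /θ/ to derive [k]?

Comparing /θ/ with its surface form [k], the features that change are [continuant], [coronal], [anterior], [distributed], [strident], [dorsal], [high], [back].
These terminals are all dominated by Supralaryngeal, and no proper subconstituent of Supralaryngeal covers them all; Supralaryngeal is their lowest common ancestor.
If Supralaryngeal spreads, every terminal under it takes /g/'s value, producing [k] as observed.
[voice] — on which /g/ differs from /θ/ — is unchanged, so Root cannot have spread; the constituent is no larger than Supralaryngeal.

Supralaryngeal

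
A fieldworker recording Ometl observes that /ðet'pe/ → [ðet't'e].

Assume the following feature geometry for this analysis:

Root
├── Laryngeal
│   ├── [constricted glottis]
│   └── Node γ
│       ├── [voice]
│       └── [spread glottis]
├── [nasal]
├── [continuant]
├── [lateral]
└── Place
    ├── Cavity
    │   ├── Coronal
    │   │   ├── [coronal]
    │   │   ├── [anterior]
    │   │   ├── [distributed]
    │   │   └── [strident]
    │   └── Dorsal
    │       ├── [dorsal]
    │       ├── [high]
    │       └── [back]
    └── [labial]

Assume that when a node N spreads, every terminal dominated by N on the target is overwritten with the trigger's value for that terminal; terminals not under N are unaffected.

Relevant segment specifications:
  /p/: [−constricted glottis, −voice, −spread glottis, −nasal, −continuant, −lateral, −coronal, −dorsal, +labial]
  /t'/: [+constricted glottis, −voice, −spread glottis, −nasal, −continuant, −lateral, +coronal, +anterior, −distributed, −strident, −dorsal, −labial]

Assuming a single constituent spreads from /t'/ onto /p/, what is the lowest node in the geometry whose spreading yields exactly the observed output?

/p/ and [t'] differ in [constricted glottis], [labial], [coronal], [anterior], [distributed], [strident]; every other specified feature is identical.
The smallest constituent containing every changed terminal is Root — each of its daughters lacks at least one of the affected features.
Delinking /p/'s Root and associating /t'/'s Root gives precisely the feature bundle of [t'].

Root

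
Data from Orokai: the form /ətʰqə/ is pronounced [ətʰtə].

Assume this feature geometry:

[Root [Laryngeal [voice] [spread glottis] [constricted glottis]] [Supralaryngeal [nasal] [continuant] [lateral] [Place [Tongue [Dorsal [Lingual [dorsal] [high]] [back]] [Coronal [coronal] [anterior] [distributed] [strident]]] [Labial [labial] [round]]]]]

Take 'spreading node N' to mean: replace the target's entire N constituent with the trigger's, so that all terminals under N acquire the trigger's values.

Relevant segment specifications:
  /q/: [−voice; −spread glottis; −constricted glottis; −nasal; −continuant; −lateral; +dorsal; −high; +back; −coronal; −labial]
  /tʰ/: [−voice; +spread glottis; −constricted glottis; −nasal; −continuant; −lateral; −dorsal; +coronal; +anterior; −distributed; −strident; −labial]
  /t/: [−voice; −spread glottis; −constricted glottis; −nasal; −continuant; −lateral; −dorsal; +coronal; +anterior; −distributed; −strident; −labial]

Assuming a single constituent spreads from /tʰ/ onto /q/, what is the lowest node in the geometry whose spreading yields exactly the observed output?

Comparing /q/ with its surface form [t], the features that change are [coronal], [anterior], [distributed], [strident], [dorsal], [high], [back].
The smallest constituent containing every changed terminal is Tongue — each of its daughters lacks at least one of the affected features.
Delinking /q/'s Tongue and associating /tʰ/'s Tongue gives precisely the feature bundle of [t].
[spread glottis] stays as in /q/ although /tʰ/ differs there, so no node dominating it spread; among the remaining candidates Tongue is the lowest that derives the output.

Tongue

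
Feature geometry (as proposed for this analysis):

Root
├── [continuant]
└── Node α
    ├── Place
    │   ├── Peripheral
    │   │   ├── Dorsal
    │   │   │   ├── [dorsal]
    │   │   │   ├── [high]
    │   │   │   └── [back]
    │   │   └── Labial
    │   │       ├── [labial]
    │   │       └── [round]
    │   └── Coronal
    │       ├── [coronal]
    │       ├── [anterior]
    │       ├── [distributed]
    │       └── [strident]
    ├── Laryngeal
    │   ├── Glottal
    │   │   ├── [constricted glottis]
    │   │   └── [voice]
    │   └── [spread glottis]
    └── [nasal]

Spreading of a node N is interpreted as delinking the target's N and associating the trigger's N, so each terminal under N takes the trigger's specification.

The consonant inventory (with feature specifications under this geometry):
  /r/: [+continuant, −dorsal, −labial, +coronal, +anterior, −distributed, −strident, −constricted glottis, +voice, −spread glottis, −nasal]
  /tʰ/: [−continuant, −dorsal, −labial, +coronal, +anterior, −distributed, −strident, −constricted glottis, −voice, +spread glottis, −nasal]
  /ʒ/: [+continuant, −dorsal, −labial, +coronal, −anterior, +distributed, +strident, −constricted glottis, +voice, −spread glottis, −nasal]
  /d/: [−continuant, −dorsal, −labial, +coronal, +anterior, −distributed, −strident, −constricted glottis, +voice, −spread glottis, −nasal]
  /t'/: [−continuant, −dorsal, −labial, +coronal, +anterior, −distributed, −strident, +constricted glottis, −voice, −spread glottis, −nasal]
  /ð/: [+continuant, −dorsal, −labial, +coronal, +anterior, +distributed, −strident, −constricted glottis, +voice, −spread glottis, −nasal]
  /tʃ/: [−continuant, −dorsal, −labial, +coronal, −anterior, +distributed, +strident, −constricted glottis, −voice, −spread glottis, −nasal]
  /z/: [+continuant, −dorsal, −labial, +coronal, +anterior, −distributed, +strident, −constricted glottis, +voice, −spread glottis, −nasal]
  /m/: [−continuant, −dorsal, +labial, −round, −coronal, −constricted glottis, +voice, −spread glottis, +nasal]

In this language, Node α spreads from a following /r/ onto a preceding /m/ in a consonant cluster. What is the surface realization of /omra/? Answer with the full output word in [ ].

[odra]

Terminals under Node α in this geometry: [dorsal], [high], [back], [labial], [round], [coronal], [anterior], [distributed], [strident], [constricted glottis], [voice], [spread glottis], [nasal].
The target acquires /r/'s values for everything under Node α — [−dorsal], [−labial], [+coronal], [+anterior], [−distributed], [−strident], [−constricted glottis], [+voice], [−spread glottis], [−nasal] — while keeping its own [continuant].
The resulting bundle matches /d/ in the inventory; substituting it for /m/ gives [odra].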